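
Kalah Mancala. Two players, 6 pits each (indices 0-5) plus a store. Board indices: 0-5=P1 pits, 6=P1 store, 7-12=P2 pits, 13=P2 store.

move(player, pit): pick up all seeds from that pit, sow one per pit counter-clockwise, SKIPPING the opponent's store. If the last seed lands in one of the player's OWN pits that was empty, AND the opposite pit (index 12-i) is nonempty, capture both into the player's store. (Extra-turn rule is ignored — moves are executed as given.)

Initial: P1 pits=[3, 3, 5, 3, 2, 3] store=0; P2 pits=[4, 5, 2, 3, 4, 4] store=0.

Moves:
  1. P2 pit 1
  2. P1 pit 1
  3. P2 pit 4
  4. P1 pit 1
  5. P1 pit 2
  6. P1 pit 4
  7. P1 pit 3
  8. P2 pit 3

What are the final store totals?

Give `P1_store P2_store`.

Move 1: P2 pit1 -> P1=[3,3,5,3,2,3](0) P2=[4,0,3,4,5,5](1)
Move 2: P1 pit1 -> P1=[3,0,6,4,3,3](0) P2=[4,0,3,4,5,5](1)
Move 3: P2 pit4 -> P1=[4,1,7,4,3,3](0) P2=[4,0,3,4,0,6](2)
Move 4: P1 pit1 -> P1=[4,0,8,4,3,3](0) P2=[4,0,3,4,0,6](2)
Move 5: P1 pit2 -> P1=[4,0,0,5,4,4](1) P2=[5,1,4,5,0,6](2)
Move 6: P1 pit4 -> P1=[4,0,0,5,0,5](2) P2=[6,2,4,5,0,6](2)
Move 7: P1 pit3 -> P1=[4,0,0,0,1,6](3) P2=[7,3,4,5,0,6](2)
Move 8: P2 pit3 -> P1=[5,1,0,0,1,6](3) P2=[7,3,4,0,1,7](3)

Answer: 3 3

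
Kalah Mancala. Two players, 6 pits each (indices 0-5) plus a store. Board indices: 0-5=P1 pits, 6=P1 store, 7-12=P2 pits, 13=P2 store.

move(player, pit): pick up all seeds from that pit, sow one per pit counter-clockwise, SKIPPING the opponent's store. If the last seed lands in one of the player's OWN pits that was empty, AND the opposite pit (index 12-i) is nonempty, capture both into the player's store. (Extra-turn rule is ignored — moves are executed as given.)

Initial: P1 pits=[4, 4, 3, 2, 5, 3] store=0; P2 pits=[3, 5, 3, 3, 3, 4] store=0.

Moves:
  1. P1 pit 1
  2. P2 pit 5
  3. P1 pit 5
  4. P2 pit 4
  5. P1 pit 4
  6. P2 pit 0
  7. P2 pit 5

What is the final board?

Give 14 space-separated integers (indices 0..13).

Move 1: P1 pit1 -> P1=[4,0,4,3,6,4](0) P2=[3,5,3,3,3,4](0)
Move 2: P2 pit5 -> P1=[5,1,5,3,6,4](0) P2=[3,5,3,3,3,0](1)
Move 3: P1 pit5 -> P1=[5,1,5,3,6,0](1) P2=[4,6,4,3,3,0](1)
Move 4: P2 pit4 -> P1=[6,1,5,3,6,0](1) P2=[4,6,4,3,0,1](2)
Move 5: P1 pit4 -> P1=[6,1,5,3,0,1](2) P2=[5,7,5,4,0,1](2)
Move 6: P2 pit0 -> P1=[6,1,5,3,0,1](2) P2=[0,8,6,5,1,2](2)
Move 7: P2 pit5 -> P1=[7,1,5,3,0,1](2) P2=[0,8,6,5,1,0](3)

Answer: 7 1 5 3 0 1 2 0 8 6 5 1 0 3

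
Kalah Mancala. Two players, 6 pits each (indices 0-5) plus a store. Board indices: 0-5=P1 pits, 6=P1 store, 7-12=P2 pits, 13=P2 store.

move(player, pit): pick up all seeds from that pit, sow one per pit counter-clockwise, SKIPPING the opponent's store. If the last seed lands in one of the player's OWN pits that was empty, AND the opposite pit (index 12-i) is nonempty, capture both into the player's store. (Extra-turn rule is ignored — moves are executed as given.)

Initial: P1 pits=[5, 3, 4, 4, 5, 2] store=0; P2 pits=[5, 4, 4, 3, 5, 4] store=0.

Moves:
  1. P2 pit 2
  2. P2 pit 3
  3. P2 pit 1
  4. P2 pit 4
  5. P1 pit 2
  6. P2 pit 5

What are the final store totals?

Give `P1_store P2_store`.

Answer: 1 4

Derivation:
Move 1: P2 pit2 -> P1=[5,3,4,4,5,2](0) P2=[5,4,0,4,6,5](1)
Move 2: P2 pit3 -> P1=[6,3,4,4,5,2](0) P2=[5,4,0,0,7,6](2)
Move 3: P2 pit1 -> P1=[6,3,4,4,5,2](0) P2=[5,0,1,1,8,7](2)
Move 4: P2 pit4 -> P1=[7,4,5,5,6,3](0) P2=[5,0,1,1,0,8](3)
Move 5: P1 pit2 -> P1=[7,4,0,6,7,4](1) P2=[6,0,1,1,0,8](3)
Move 6: P2 pit5 -> P1=[8,5,1,7,8,5](1) P2=[7,0,1,1,0,0](4)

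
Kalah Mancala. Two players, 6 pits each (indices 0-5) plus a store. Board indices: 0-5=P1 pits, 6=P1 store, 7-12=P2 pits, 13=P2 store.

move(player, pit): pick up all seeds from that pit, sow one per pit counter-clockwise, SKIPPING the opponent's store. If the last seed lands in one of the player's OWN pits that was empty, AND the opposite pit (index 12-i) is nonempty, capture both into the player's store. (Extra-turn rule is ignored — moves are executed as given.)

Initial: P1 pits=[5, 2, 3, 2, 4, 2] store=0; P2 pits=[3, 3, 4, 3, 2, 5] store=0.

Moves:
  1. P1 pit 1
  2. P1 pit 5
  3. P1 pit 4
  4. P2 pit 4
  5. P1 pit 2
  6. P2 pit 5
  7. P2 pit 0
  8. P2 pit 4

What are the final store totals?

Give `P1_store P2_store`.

Answer: 3 9

Derivation:
Move 1: P1 pit1 -> P1=[5,0,4,3,4,2](0) P2=[3,3,4,3,2,5](0)
Move 2: P1 pit5 -> P1=[5,0,4,3,4,0](1) P2=[4,3,4,3,2,5](0)
Move 3: P1 pit4 -> P1=[5,0,4,3,0,1](2) P2=[5,4,4,3,2,5](0)
Move 4: P2 pit4 -> P1=[5,0,4,3,0,1](2) P2=[5,4,4,3,0,6](1)
Move 5: P1 pit2 -> P1=[5,0,0,4,1,2](3) P2=[5,4,4,3,0,6](1)
Move 6: P2 pit5 -> P1=[6,1,1,5,2,2](3) P2=[5,4,4,3,0,0](2)
Move 7: P2 pit0 -> P1=[0,1,1,5,2,2](3) P2=[0,5,5,4,1,0](9)
Move 8: P2 pit4 -> P1=[0,1,1,5,2,2](3) P2=[0,5,5,4,0,1](9)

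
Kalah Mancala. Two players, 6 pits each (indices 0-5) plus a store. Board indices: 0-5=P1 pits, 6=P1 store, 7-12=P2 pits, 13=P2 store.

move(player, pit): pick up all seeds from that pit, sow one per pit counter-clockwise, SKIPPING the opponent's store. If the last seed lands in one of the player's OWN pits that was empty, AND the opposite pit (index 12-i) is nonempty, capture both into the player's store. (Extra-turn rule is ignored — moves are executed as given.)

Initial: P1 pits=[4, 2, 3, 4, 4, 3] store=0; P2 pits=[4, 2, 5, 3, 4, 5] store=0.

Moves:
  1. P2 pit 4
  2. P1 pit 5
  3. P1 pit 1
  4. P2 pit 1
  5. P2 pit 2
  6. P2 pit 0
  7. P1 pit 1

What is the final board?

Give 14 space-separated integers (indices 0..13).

Move 1: P2 pit4 -> P1=[5,3,3,4,4,3](0) P2=[4,2,5,3,0,6](1)
Move 2: P1 pit5 -> P1=[5,3,3,4,4,0](1) P2=[5,3,5,3,0,6](1)
Move 3: P1 pit1 -> P1=[5,0,4,5,5,0](1) P2=[5,3,5,3,0,6](1)
Move 4: P2 pit1 -> P1=[5,0,4,5,5,0](1) P2=[5,0,6,4,1,6](1)
Move 5: P2 pit2 -> P1=[6,1,4,5,5,0](1) P2=[5,0,0,5,2,7](2)
Move 6: P2 pit0 -> P1=[6,1,4,5,5,0](1) P2=[0,1,1,6,3,8](2)
Move 7: P1 pit1 -> P1=[6,0,5,5,5,0](1) P2=[0,1,1,6,3,8](2)

Answer: 6 0 5 5 5 0 1 0 1 1 6 3 8 2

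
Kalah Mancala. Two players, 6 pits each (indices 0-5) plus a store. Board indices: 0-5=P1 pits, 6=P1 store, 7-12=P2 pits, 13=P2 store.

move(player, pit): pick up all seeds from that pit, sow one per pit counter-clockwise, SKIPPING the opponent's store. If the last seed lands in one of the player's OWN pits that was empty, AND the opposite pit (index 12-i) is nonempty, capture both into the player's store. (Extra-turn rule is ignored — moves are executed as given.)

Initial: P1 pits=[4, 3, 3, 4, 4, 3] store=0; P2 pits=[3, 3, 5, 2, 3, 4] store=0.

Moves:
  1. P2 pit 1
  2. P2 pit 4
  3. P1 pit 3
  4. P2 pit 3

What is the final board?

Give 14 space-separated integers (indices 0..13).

Answer: 5 4 3 0 5 4 1 4 0 6 0 1 6 2

Derivation:
Move 1: P2 pit1 -> P1=[4,3,3,4,4,3](0) P2=[3,0,6,3,4,4](0)
Move 2: P2 pit4 -> P1=[5,4,3,4,4,3](0) P2=[3,0,6,3,0,5](1)
Move 3: P1 pit3 -> P1=[5,4,3,0,5,4](1) P2=[4,0,6,3,0,5](1)
Move 4: P2 pit3 -> P1=[5,4,3,0,5,4](1) P2=[4,0,6,0,1,6](2)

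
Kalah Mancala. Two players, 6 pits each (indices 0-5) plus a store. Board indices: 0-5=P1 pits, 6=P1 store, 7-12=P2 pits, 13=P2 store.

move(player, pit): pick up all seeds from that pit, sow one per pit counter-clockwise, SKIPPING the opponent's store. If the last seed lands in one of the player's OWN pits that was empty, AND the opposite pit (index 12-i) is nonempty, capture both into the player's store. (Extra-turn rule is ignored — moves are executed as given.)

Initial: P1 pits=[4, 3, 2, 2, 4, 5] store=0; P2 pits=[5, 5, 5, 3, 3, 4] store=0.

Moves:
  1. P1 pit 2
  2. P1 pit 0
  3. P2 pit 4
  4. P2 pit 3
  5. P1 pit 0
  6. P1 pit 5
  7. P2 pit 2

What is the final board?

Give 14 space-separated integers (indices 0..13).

Answer: 1 6 1 4 6 0 1 6 6 0 2 2 7 3

Derivation:
Move 1: P1 pit2 -> P1=[4,3,0,3,5,5](0) P2=[5,5,5,3,3,4](0)
Move 2: P1 pit0 -> P1=[0,4,1,4,6,5](0) P2=[5,5,5,3,3,4](0)
Move 3: P2 pit4 -> P1=[1,4,1,4,6,5](0) P2=[5,5,5,3,0,5](1)
Move 4: P2 pit3 -> P1=[1,4,1,4,6,5](0) P2=[5,5,5,0,1,6](2)
Move 5: P1 pit0 -> P1=[0,5,1,4,6,5](0) P2=[5,5,5,0,1,6](2)
Move 6: P1 pit5 -> P1=[0,5,1,4,6,0](1) P2=[6,6,6,1,1,6](2)
Move 7: P2 pit2 -> P1=[1,6,1,4,6,0](1) P2=[6,6,0,2,2,7](3)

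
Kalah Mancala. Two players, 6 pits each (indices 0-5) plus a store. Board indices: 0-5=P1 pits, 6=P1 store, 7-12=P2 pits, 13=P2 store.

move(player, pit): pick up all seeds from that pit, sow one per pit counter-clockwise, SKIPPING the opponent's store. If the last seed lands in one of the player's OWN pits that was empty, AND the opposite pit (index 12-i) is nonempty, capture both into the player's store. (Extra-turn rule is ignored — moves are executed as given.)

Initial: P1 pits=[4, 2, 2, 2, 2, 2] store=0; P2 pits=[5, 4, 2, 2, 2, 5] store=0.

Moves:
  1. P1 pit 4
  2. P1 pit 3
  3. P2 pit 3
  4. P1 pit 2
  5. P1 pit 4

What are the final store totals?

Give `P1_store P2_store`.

Move 1: P1 pit4 -> P1=[4,2,2,2,0,3](1) P2=[5,4,2,2,2,5](0)
Move 2: P1 pit3 -> P1=[4,2,2,0,1,4](1) P2=[5,4,2,2,2,5](0)
Move 3: P2 pit3 -> P1=[4,2,2,0,1,4](1) P2=[5,4,2,0,3,6](0)
Move 4: P1 pit2 -> P1=[4,2,0,1,2,4](1) P2=[5,4,2,0,3,6](0)
Move 5: P1 pit4 -> P1=[4,2,0,1,0,5](2) P2=[5,4,2,0,3,6](0)

Answer: 2 0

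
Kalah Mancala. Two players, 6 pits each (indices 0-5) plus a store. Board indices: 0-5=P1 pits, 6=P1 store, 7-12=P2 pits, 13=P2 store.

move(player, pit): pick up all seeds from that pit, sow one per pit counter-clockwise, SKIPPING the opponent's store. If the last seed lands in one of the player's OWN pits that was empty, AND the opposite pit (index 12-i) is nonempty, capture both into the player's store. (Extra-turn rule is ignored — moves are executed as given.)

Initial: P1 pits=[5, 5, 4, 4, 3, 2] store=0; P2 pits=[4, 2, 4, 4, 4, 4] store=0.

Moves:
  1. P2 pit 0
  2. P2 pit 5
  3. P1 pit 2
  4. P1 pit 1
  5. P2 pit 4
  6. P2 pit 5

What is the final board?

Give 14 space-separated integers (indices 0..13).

Move 1: P2 pit0 -> P1=[5,5,4,4,3,2](0) P2=[0,3,5,5,5,4](0)
Move 2: P2 pit5 -> P1=[6,6,5,4,3,2](0) P2=[0,3,5,5,5,0](1)
Move 3: P1 pit2 -> P1=[6,6,0,5,4,3](1) P2=[1,3,5,5,5,0](1)
Move 4: P1 pit1 -> P1=[6,0,1,6,5,4](2) P2=[2,3,5,5,5,0](1)
Move 5: P2 pit4 -> P1=[7,1,2,6,5,4](2) P2=[2,3,5,5,0,1](2)
Move 6: P2 pit5 -> P1=[7,1,2,6,5,4](2) P2=[2,3,5,5,0,0](3)

Answer: 7 1 2 6 5 4 2 2 3 5 5 0 0 3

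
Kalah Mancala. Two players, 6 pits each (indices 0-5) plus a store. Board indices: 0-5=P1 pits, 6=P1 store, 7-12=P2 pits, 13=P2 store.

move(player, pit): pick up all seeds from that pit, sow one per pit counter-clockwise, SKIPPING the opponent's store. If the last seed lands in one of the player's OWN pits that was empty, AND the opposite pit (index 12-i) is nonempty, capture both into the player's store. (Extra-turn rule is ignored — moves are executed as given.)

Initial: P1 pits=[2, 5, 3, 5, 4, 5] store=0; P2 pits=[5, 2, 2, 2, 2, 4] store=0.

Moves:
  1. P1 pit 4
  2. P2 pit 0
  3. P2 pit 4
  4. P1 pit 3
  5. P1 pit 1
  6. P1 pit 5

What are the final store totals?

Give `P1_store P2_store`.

Answer: 4 2

Derivation:
Move 1: P1 pit4 -> P1=[2,5,3,5,0,6](1) P2=[6,3,2,2,2,4](0)
Move 2: P2 pit0 -> P1=[2,5,3,5,0,6](1) P2=[0,4,3,3,3,5](1)
Move 3: P2 pit4 -> P1=[3,5,3,5,0,6](1) P2=[0,4,3,3,0,6](2)
Move 4: P1 pit3 -> P1=[3,5,3,0,1,7](2) P2=[1,5,3,3,0,6](2)
Move 5: P1 pit1 -> P1=[3,0,4,1,2,8](3) P2=[1,5,3,3,0,6](2)
Move 6: P1 pit5 -> P1=[4,0,4,1,2,0](4) P2=[2,6,4,4,1,7](2)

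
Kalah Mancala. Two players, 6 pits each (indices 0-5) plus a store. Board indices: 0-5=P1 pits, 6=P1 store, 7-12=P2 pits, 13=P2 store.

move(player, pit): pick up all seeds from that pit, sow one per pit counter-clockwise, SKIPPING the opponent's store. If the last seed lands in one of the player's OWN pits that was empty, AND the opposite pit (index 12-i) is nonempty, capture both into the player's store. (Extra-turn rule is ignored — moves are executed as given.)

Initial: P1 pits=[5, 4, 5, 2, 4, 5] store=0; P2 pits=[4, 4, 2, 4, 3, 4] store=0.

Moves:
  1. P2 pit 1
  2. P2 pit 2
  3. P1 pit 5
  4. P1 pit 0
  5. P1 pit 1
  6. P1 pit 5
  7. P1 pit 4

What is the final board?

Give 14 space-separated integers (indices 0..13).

Answer: 0 0 7 4 0 1 10 1 2 2 8 5 6 0

Derivation:
Move 1: P2 pit1 -> P1=[5,4,5,2,4,5](0) P2=[4,0,3,5,4,5](0)
Move 2: P2 pit2 -> P1=[5,4,5,2,4,5](0) P2=[4,0,0,6,5,6](0)
Move 3: P1 pit5 -> P1=[5,4,5,2,4,0](1) P2=[5,1,1,7,5,6](0)
Move 4: P1 pit0 -> P1=[0,5,6,3,5,0](7) P2=[0,1,1,7,5,6](0)
Move 5: P1 pit1 -> P1=[0,0,7,4,6,1](8) P2=[0,1,1,7,5,6](0)
Move 6: P1 pit5 -> P1=[0,0,7,4,6,0](9) P2=[0,1,1,7,5,6](0)
Move 7: P1 pit4 -> P1=[0,0,7,4,0,1](10) P2=[1,2,2,8,5,6](0)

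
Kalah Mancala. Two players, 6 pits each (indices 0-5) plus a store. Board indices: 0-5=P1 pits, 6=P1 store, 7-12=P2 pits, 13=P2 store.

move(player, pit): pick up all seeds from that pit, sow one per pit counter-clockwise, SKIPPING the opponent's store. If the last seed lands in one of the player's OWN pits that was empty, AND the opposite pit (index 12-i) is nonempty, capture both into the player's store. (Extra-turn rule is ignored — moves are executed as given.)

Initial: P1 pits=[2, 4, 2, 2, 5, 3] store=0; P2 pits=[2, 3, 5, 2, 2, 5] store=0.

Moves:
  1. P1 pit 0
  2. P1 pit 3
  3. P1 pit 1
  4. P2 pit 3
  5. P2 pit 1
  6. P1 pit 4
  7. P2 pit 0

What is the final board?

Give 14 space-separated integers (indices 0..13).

Answer: 0 0 4 1 0 6 2 0 2 8 3 5 6 0

Derivation:
Move 1: P1 pit0 -> P1=[0,5,3,2,5,3](0) P2=[2,3,5,2,2,5](0)
Move 2: P1 pit3 -> P1=[0,5,3,0,6,4](0) P2=[2,3,5,2,2,5](0)
Move 3: P1 pit1 -> P1=[0,0,4,1,7,5](1) P2=[2,3,5,2,2,5](0)
Move 4: P2 pit3 -> P1=[0,0,4,1,7,5](1) P2=[2,3,5,0,3,6](0)
Move 5: P2 pit1 -> P1=[0,0,4,1,7,5](1) P2=[2,0,6,1,4,6](0)
Move 6: P1 pit4 -> P1=[0,0,4,1,0,6](2) P2=[3,1,7,2,5,6](0)
Move 7: P2 pit0 -> P1=[0,0,4,1,0,6](2) P2=[0,2,8,3,5,6](0)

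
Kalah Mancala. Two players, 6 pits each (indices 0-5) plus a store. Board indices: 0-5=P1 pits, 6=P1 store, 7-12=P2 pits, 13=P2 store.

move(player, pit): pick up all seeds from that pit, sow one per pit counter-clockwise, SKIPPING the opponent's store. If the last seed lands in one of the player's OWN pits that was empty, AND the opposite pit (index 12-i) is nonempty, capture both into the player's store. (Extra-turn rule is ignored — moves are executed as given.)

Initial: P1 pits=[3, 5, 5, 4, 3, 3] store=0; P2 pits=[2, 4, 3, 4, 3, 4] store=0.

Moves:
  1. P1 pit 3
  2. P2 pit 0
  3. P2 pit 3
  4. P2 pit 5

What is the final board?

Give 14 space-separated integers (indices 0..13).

Answer: 5 7 6 1 4 4 1 0 5 4 0 4 0 2

Derivation:
Move 1: P1 pit3 -> P1=[3,5,5,0,4,4](1) P2=[3,4,3,4,3,4](0)
Move 2: P2 pit0 -> P1=[3,5,5,0,4,4](1) P2=[0,5,4,5,3,4](0)
Move 3: P2 pit3 -> P1=[4,6,5,0,4,4](1) P2=[0,5,4,0,4,5](1)
Move 4: P2 pit5 -> P1=[5,7,6,1,4,4](1) P2=[0,5,4,0,4,0](2)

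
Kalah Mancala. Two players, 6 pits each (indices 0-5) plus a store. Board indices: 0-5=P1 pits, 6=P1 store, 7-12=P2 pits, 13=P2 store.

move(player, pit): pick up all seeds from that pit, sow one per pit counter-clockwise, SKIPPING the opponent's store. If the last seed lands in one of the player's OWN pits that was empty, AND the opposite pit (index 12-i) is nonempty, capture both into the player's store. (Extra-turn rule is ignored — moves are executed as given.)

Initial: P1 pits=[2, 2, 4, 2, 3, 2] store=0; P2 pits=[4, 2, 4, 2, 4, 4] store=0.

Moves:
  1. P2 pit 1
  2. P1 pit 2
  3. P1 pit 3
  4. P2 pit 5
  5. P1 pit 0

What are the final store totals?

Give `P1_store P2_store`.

Move 1: P2 pit1 -> P1=[2,2,4,2,3,2](0) P2=[4,0,5,3,4,4](0)
Move 2: P1 pit2 -> P1=[2,2,0,3,4,3](1) P2=[4,0,5,3,4,4](0)
Move 3: P1 pit3 -> P1=[2,2,0,0,5,4](2) P2=[4,0,5,3,4,4](0)
Move 4: P2 pit5 -> P1=[3,3,1,0,5,4](2) P2=[4,0,5,3,4,0](1)
Move 5: P1 pit0 -> P1=[0,4,2,0,5,4](8) P2=[4,0,0,3,4,0](1)

Answer: 8 1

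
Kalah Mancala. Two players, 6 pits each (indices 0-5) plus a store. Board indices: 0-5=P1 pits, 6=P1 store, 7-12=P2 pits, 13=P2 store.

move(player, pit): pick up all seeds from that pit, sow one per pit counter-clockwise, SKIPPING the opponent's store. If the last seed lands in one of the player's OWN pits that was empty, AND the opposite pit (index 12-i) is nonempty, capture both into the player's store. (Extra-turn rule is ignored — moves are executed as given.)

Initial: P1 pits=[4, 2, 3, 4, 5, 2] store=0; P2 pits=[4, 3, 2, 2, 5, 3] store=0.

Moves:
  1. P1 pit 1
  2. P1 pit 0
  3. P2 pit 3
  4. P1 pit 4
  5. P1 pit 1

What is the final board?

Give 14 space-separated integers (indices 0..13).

Move 1: P1 pit1 -> P1=[4,0,4,5,5,2](0) P2=[4,3,2,2,5,3](0)
Move 2: P1 pit0 -> P1=[0,1,5,6,6,2](0) P2=[4,3,2,2,5,3](0)
Move 3: P2 pit3 -> P1=[0,1,5,6,6,2](0) P2=[4,3,2,0,6,4](0)
Move 4: P1 pit4 -> P1=[0,1,5,6,0,3](1) P2=[5,4,3,1,6,4](0)
Move 5: P1 pit1 -> P1=[0,0,6,6,0,3](1) P2=[5,4,3,1,6,4](0)

Answer: 0 0 6 6 0 3 1 5 4 3 1 6 4 0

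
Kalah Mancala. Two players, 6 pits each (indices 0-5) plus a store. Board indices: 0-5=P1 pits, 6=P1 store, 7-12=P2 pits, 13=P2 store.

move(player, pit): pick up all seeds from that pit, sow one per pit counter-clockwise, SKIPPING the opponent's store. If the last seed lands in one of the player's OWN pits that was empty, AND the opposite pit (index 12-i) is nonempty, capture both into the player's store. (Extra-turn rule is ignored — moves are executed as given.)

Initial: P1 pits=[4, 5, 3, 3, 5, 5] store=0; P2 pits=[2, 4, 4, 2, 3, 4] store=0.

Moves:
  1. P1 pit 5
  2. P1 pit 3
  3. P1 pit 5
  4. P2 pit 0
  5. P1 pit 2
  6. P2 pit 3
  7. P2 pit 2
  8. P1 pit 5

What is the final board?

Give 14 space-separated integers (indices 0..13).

Answer: 6 6 0 1 7 0 4 0 6 0 1 5 6 2

Derivation:
Move 1: P1 pit5 -> P1=[4,5,3,3,5,0](1) P2=[3,5,5,3,3,4](0)
Move 2: P1 pit3 -> P1=[4,5,3,0,6,1](2) P2=[3,5,5,3,3,4](0)
Move 3: P1 pit5 -> P1=[4,5,3,0,6,0](3) P2=[3,5,5,3,3,4](0)
Move 4: P2 pit0 -> P1=[4,5,3,0,6,0](3) P2=[0,6,6,4,3,4](0)
Move 5: P1 pit2 -> P1=[4,5,0,1,7,1](3) P2=[0,6,6,4,3,4](0)
Move 6: P2 pit3 -> P1=[5,5,0,1,7,1](3) P2=[0,6,6,0,4,5](1)
Move 7: P2 pit2 -> P1=[6,6,0,1,7,1](3) P2=[0,6,0,1,5,6](2)
Move 8: P1 pit5 -> P1=[6,6,0,1,7,0](4) P2=[0,6,0,1,5,6](2)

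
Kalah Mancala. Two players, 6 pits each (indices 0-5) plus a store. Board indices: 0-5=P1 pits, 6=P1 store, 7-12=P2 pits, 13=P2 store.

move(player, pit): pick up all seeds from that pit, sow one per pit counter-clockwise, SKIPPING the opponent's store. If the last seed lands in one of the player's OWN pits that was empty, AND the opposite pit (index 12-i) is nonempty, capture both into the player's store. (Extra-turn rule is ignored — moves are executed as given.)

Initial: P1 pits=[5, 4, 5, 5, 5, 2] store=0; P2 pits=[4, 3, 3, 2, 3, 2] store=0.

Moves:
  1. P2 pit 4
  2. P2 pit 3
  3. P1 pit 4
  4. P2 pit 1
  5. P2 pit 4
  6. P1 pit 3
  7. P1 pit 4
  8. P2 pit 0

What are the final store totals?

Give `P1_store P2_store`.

Answer: 2 3

Derivation:
Move 1: P2 pit4 -> P1=[6,4,5,5,5,2](0) P2=[4,3,3,2,0,3](1)
Move 2: P2 pit3 -> P1=[6,4,5,5,5,2](0) P2=[4,3,3,0,1,4](1)
Move 3: P1 pit4 -> P1=[6,4,5,5,0,3](1) P2=[5,4,4,0,1,4](1)
Move 4: P2 pit1 -> P1=[6,4,5,5,0,3](1) P2=[5,0,5,1,2,5](1)
Move 5: P2 pit4 -> P1=[6,4,5,5,0,3](1) P2=[5,0,5,1,0,6](2)
Move 6: P1 pit3 -> P1=[6,4,5,0,1,4](2) P2=[6,1,5,1,0,6](2)
Move 7: P1 pit4 -> P1=[6,4,5,0,0,5](2) P2=[6,1,5,1,0,6](2)
Move 8: P2 pit0 -> P1=[6,4,5,0,0,5](2) P2=[0,2,6,2,1,7](3)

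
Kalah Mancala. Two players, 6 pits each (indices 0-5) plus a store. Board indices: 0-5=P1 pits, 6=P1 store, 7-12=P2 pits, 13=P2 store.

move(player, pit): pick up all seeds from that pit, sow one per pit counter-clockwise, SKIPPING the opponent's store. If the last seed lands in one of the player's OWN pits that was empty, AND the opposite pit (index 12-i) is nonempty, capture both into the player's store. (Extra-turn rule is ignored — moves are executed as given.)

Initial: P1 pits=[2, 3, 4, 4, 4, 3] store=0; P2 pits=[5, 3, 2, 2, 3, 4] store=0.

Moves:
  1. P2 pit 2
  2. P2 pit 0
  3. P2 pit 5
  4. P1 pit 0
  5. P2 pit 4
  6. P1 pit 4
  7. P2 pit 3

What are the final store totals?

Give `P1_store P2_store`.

Answer: 1 3

Derivation:
Move 1: P2 pit2 -> P1=[2,3,4,4,4,3](0) P2=[5,3,0,3,4,4](0)
Move 2: P2 pit0 -> P1=[2,3,4,4,4,3](0) P2=[0,4,1,4,5,5](0)
Move 3: P2 pit5 -> P1=[3,4,5,5,4,3](0) P2=[0,4,1,4,5,0](1)
Move 4: P1 pit0 -> P1=[0,5,6,6,4,3](0) P2=[0,4,1,4,5,0](1)
Move 5: P2 pit4 -> P1=[1,6,7,6,4,3](0) P2=[0,4,1,4,0,1](2)
Move 6: P1 pit4 -> P1=[1,6,7,6,0,4](1) P2=[1,5,1,4,0,1](2)
Move 7: P2 pit3 -> P1=[2,6,7,6,0,4](1) P2=[1,5,1,0,1,2](3)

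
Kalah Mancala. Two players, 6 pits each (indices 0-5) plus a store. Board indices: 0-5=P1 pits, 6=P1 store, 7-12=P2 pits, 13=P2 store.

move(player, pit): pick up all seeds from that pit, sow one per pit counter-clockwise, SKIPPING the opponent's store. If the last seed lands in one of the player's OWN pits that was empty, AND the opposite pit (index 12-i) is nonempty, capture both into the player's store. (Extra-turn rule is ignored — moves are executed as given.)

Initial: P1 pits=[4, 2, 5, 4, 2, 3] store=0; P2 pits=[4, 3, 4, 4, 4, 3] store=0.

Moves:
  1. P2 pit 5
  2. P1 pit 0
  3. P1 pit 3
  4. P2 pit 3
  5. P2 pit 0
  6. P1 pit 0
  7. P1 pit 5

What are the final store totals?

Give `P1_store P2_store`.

Answer: 2 2

Derivation:
Move 1: P2 pit5 -> P1=[5,3,5,4,2,3](0) P2=[4,3,4,4,4,0](1)
Move 2: P1 pit0 -> P1=[0,4,6,5,3,4](0) P2=[4,3,4,4,4,0](1)
Move 3: P1 pit3 -> P1=[0,4,6,0,4,5](1) P2=[5,4,4,4,4,0](1)
Move 4: P2 pit3 -> P1=[1,4,6,0,4,5](1) P2=[5,4,4,0,5,1](2)
Move 5: P2 pit0 -> P1=[1,4,6,0,4,5](1) P2=[0,5,5,1,6,2](2)
Move 6: P1 pit0 -> P1=[0,5,6,0,4,5](1) P2=[0,5,5,1,6,2](2)
Move 7: P1 pit5 -> P1=[0,5,6,0,4,0](2) P2=[1,6,6,2,6,2](2)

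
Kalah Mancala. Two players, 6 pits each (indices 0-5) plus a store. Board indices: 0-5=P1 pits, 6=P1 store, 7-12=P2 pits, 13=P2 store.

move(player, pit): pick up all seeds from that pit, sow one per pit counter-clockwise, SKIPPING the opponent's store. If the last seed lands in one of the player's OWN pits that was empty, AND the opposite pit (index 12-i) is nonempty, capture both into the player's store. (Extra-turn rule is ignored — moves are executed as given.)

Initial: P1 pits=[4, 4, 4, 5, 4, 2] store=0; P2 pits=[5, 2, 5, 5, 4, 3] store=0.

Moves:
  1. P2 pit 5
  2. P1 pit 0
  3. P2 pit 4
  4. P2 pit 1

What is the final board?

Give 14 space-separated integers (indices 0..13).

Answer: 1 7 5 6 5 3 0 5 0 6 6 0 1 2

Derivation:
Move 1: P2 pit5 -> P1=[5,5,4,5,4,2](0) P2=[5,2,5,5,4,0](1)
Move 2: P1 pit0 -> P1=[0,6,5,6,5,3](0) P2=[5,2,5,5,4,0](1)
Move 3: P2 pit4 -> P1=[1,7,5,6,5,3](0) P2=[5,2,5,5,0,1](2)
Move 4: P2 pit1 -> P1=[1,7,5,6,5,3](0) P2=[5,0,6,6,0,1](2)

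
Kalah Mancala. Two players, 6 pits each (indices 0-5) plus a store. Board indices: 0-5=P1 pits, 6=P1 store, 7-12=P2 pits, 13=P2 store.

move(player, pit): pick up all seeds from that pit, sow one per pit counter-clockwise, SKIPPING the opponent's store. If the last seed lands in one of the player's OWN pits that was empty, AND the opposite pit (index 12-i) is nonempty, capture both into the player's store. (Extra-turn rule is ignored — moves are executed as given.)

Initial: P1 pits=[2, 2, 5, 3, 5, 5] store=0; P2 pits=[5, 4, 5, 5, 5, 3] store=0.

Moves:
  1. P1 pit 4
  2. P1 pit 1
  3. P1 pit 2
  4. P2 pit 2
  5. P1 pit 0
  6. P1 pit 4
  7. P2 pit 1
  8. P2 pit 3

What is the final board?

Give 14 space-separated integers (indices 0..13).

Move 1: P1 pit4 -> P1=[2,2,5,3,0,6](1) P2=[6,5,6,5,5,3](0)
Move 2: P1 pit1 -> P1=[2,0,6,4,0,6](1) P2=[6,5,6,5,5,3](0)
Move 3: P1 pit2 -> P1=[2,0,0,5,1,7](2) P2=[7,6,6,5,5,3](0)
Move 4: P2 pit2 -> P1=[3,1,0,5,1,7](2) P2=[7,6,0,6,6,4](1)
Move 5: P1 pit0 -> P1=[0,2,1,6,1,7](2) P2=[7,6,0,6,6,4](1)
Move 6: P1 pit4 -> P1=[0,2,1,6,0,8](2) P2=[7,6,0,6,6,4](1)
Move 7: P2 pit1 -> P1=[1,2,1,6,0,8](2) P2=[7,0,1,7,7,5](2)
Move 8: P2 pit3 -> P1=[2,3,2,7,0,8](2) P2=[7,0,1,0,8,6](3)

Answer: 2 3 2 7 0 8 2 7 0 1 0 8 6 3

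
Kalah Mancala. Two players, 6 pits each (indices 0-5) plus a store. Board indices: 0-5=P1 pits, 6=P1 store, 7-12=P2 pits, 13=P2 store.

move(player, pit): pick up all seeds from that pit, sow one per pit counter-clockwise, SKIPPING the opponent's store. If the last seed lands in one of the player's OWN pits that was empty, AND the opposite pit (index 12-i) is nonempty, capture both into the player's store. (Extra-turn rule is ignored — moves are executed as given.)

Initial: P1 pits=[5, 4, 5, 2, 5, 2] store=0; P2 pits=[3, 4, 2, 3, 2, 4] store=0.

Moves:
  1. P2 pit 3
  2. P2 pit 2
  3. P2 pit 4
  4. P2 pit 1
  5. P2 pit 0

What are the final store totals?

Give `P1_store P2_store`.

Move 1: P2 pit3 -> P1=[5,4,5,2,5,2](0) P2=[3,4,2,0,3,5](1)
Move 2: P2 pit2 -> P1=[5,4,5,2,5,2](0) P2=[3,4,0,1,4,5](1)
Move 3: P2 pit4 -> P1=[6,5,5,2,5,2](0) P2=[3,4,0,1,0,6](2)
Move 4: P2 pit1 -> P1=[6,5,5,2,5,2](0) P2=[3,0,1,2,1,7](2)
Move 5: P2 pit0 -> P1=[6,5,5,2,5,2](0) P2=[0,1,2,3,1,7](2)

Answer: 0 2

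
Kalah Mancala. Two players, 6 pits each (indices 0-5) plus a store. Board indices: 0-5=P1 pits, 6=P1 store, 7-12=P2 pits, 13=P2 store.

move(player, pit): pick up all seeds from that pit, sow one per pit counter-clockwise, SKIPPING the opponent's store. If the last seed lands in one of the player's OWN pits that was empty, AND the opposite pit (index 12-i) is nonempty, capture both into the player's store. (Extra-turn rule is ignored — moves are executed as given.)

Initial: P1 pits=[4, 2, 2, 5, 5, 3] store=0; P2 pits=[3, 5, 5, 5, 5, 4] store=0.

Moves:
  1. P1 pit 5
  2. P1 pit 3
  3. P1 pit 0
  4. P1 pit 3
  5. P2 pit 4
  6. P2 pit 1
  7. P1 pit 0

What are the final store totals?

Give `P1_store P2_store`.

Answer: 2 2

Derivation:
Move 1: P1 pit5 -> P1=[4,2,2,5,5,0](1) P2=[4,6,5,5,5,4](0)
Move 2: P1 pit3 -> P1=[4,2,2,0,6,1](2) P2=[5,7,5,5,5,4](0)
Move 3: P1 pit0 -> P1=[0,3,3,1,7,1](2) P2=[5,7,5,5,5,4](0)
Move 4: P1 pit3 -> P1=[0,3,3,0,8,1](2) P2=[5,7,5,5,5,4](0)
Move 5: P2 pit4 -> P1=[1,4,4,0,8,1](2) P2=[5,7,5,5,0,5](1)
Move 6: P2 pit1 -> P1=[2,5,4,0,8,1](2) P2=[5,0,6,6,1,6](2)
Move 7: P1 pit0 -> P1=[0,6,5,0,8,1](2) P2=[5,0,6,6,1,6](2)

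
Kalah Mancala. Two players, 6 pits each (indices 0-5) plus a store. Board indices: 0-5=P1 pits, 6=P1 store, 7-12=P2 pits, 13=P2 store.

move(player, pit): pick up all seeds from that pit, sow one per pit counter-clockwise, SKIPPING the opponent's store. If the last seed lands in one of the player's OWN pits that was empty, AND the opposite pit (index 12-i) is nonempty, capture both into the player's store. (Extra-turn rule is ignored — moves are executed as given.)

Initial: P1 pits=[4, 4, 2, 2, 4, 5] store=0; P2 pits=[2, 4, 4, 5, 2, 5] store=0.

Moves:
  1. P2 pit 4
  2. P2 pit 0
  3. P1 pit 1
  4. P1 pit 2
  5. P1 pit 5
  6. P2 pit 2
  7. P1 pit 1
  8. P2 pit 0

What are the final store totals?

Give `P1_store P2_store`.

Answer: 9 2

Derivation:
Move 1: P2 pit4 -> P1=[4,4,2,2,4,5](0) P2=[2,4,4,5,0,6](1)
Move 2: P2 pit0 -> P1=[4,4,2,2,4,5](0) P2=[0,5,5,5,0,6](1)
Move 3: P1 pit1 -> P1=[4,0,3,3,5,6](0) P2=[0,5,5,5,0,6](1)
Move 4: P1 pit2 -> P1=[4,0,0,4,6,7](0) P2=[0,5,5,5,0,6](1)
Move 5: P1 pit5 -> P1=[4,0,0,4,6,0](1) P2=[1,6,6,6,1,7](1)
Move 6: P2 pit2 -> P1=[5,1,0,4,6,0](1) P2=[1,6,0,7,2,8](2)
Move 7: P1 pit1 -> P1=[5,0,0,4,6,0](9) P2=[1,6,0,0,2,8](2)
Move 8: P2 pit0 -> P1=[5,0,0,4,6,0](9) P2=[0,7,0,0,2,8](2)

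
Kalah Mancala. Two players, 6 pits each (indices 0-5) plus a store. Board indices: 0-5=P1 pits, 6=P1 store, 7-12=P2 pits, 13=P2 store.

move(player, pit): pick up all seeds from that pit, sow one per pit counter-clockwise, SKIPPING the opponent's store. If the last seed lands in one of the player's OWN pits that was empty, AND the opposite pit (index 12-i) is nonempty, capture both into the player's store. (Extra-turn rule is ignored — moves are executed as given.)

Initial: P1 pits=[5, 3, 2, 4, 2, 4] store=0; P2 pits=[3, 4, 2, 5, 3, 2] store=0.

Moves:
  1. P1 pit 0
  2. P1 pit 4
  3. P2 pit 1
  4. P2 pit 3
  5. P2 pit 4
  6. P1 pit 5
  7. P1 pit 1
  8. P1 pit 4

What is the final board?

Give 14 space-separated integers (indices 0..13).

Move 1: P1 pit0 -> P1=[0,4,3,5,3,5](0) P2=[3,4,2,5,3,2](0)
Move 2: P1 pit4 -> P1=[0,4,3,5,0,6](1) P2=[4,4,2,5,3,2](0)
Move 3: P2 pit1 -> P1=[0,4,3,5,0,6](1) P2=[4,0,3,6,4,3](0)
Move 4: P2 pit3 -> P1=[1,5,4,5,0,6](1) P2=[4,0,3,0,5,4](1)
Move 5: P2 pit4 -> P1=[2,6,5,5,0,6](1) P2=[4,0,3,0,0,5](2)
Move 6: P1 pit5 -> P1=[2,6,5,5,0,0](2) P2=[5,1,4,1,1,5](2)
Move 7: P1 pit1 -> P1=[2,0,6,6,1,1](3) P2=[6,1,4,1,1,5](2)
Move 8: P1 pit4 -> P1=[2,0,6,6,0,2](3) P2=[6,1,4,1,1,5](2)

Answer: 2 0 6 6 0 2 3 6 1 4 1 1 5 2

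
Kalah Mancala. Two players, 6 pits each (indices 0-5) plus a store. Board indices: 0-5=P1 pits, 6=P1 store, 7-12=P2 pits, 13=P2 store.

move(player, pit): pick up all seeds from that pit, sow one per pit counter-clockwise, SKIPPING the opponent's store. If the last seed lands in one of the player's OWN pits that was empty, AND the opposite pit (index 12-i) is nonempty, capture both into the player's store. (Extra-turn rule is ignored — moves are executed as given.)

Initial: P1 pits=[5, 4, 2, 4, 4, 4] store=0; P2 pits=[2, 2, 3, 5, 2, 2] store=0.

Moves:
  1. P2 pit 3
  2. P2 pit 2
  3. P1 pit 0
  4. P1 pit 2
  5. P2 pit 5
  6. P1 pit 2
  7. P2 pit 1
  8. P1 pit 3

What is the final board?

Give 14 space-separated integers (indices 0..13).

Move 1: P2 pit3 -> P1=[6,5,2,4,4,4](0) P2=[2,2,3,0,3,3](1)
Move 2: P2 pit2 -> P1=[6,5,2,4,4,4](0) P2=[2,2,0,1,4,4](1)
Move 3: P1 pit0 -> P1=[0,6,3,5,5,5](1) P2=[2,2,0,1,4,4](1)
Move 4: P1 pit2 -> P1=[0,6,0,6,6,6](1) P2=[2,2,0,1,4,4](1)
Move 5: P2 pit5 -> P1=[1,7,1,6,6,6](1) P2=[2,2,0,1,4,0](2)
Move 6: P1 pit2 -> P1=[1,7,0,7,6,6](1) P2=[2,2,0,1,4,0](2)
Move 7: P2 pit1 -> P1=[1,7,0,7,6,6](1) P2=[2,0,1,2,4,0](2)
Move 8: P1 pit3 -> P1=[1,7,0,0,7,7](2) P2=[3,1,2,3,4,0](2)

Answer: 1 7 0 0 7 7 2 3 1 2 3 4 0 2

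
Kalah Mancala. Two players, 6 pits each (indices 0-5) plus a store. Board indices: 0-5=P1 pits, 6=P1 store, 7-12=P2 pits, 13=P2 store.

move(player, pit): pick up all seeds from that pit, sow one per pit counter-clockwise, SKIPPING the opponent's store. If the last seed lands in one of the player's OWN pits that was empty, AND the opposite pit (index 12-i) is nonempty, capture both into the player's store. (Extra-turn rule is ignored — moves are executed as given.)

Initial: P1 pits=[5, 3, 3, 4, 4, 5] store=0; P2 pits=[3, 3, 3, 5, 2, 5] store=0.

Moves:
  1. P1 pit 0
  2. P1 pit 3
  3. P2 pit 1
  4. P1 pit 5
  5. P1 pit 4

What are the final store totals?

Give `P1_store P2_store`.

Answer: 3 0

Derivation:
Move 1: P1 pit0 -> P1=[0,4,4,5,5,6](0) P2=[3,3,3,5,2,5](0)
Move 2: P1 pit3 -> P1=[0,4,4,0,6,7](1) P2=[4,4,3,5,2,5](0)
Move 3: P2 pit1 -> P1=[0,4,4,0,6,7](1) P2=[4,0,4,6,3,6](0)
Move 4: P1 pit5 -> P1=[0,4,4,0,6,0](2) P2=[5,1,5,7,4,7](0)
Move 5: P1 pit4 -> P1=[0,4,4,0,0,1](3) P2=[6,2,6,8,4,7](0)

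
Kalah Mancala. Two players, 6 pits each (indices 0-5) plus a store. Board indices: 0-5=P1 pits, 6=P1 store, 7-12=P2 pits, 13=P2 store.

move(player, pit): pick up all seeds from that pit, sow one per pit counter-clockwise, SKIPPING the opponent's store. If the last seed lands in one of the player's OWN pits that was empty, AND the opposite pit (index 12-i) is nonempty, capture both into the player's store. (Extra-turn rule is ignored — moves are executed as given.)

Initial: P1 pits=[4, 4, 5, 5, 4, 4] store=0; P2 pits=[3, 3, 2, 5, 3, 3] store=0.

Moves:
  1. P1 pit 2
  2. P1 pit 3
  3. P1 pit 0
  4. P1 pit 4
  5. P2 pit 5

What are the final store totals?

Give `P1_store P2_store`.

Move 1: P1 pit2 -> P1=[4,4,0,6,5,5](1) P2=[4,3,2,5,3,3](0)
Move 2: P1 pit3 -> P1=[4,4,0,0,6,6](2) P2=[5,4,3,5,3,3](0)
Move 3: P1 pit0 -> P1=[0,5,1,1,7,6](2) P2=[5,4,3,5,3,3](0)
Move 4: P1 pit4 -> P1=[0,5,1,1,0,7](3) P2=[6,5,4,6,4,3](0)
Move 5: P2 pit5 -> P1=[1,6,1,1,0,7](3) P2=[6,5,4,6,4,0](1)

Answer: 3 1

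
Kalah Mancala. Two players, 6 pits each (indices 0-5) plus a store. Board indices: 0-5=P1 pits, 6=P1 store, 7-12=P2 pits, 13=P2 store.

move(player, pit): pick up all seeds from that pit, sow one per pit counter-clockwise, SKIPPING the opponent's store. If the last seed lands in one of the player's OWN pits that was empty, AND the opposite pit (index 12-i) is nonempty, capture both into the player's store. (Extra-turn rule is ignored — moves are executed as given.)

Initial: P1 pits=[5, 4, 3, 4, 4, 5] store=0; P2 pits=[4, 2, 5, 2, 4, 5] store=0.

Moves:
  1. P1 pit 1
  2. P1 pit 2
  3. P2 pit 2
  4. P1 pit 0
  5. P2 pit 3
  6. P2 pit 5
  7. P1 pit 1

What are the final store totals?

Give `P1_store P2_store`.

Answer: 2 3

Derivation:
Move 1: P1 pit1 -> P1=[5,0,4,5,5,6](0) P2=[4,2,5,2,4,5](0)
Move 2: P1 pit2 -> P1=[5,0,0,6,6,7](1) P2=[4,2,5,2,4,5](0)
Move 3: P2 pit2 -> P1=[6,0,0,6,6,7](1) P2=[4,2,0,3,5,6](1)
Move 4: P1 pit0 -> P1=[0,1,1,7,7,8](2) P2=[4,2,0,3,5,6](1)
Move 5: P2 pit3 -> P1=[0,1,1,7,7,8](2) P2=[4,2,0,0,6,7](2)
Move 6: P2 pit5 -> P1=[1,2,2,8,8,9](2) P2=[4,2,0,0,6,0](3)
Move 7: P1 pit1 -> P1=[1,0,3,9,8,9](2) P2=[4,2,0,0,6,0](3)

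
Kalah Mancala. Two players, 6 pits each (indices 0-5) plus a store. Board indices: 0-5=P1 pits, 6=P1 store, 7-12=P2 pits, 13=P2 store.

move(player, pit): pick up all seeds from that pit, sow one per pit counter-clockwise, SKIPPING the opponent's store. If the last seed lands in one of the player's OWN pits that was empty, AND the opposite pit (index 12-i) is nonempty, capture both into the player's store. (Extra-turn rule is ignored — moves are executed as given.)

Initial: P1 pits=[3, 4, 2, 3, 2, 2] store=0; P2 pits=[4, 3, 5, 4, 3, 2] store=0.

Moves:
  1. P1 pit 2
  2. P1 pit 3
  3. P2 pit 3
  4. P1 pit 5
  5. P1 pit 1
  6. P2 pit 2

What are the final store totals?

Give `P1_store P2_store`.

Move 1: P1 pit2 -> P1=[3,4,0,4,3,2](0) P2=[4,3,5,4,3,2](0)
Move 2: P1 pit3 -> P1=[3,4,0,0,4,3](1) P2=[5,3,5,4,3,2](0)
Move 3: P2 pit3 -> P1=[4,4,0,0,4,3](1) P2=[5,3,5,0,4,3](1)
Move 4: P1 pit5 -> P1=[4,4,0,0,4,0](2) P2=[6,4,5,0,4,3](1)
Move 5: P1 pit1 -> P1=[4,0,1,1,5,0](9) P2=[0,4,5,0,4,3](1)
Move 6: P2 pit2 -> P1=[5,0,1,1,5,0](9) P2=[0,4,0,1,5,4](2)

Answer: 9 2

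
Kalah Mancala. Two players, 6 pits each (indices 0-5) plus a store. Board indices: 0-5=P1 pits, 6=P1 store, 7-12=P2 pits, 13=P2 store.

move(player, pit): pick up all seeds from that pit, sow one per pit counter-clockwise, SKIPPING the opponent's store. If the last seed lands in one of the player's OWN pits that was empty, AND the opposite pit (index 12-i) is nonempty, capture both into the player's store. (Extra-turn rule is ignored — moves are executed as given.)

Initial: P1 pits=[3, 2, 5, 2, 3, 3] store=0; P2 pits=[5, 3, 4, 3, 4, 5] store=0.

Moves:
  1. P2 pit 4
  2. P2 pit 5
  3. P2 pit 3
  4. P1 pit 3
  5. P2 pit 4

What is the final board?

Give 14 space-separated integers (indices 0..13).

Move 1: P2 pit4 -> P1=[4,3,5,2,3,3](0) P2=[5,3,4,3,0,6](1)
Move 2: P2 pit5 -> P1=[5,4,6,3,4,3](0) P2=[5,3,4,3,0,0](2)
Move 3: P2 pit3 -> P1=[5,4,6,3,4,3](0) P2=[5,3,4,0,1,1](3)
Move 4: P1 pit3 -> P1=[5,4,6,0,5,4](1) P2=[5,3,4,0,1,1](3)
Move 5: P2 pit4 -> P1=[5,4,6,0,5,4](1) P2=[5,3,4,0,0,2](3)

Answer: 5 4 6 0 5 4 1 5 3 4 0 0 2 3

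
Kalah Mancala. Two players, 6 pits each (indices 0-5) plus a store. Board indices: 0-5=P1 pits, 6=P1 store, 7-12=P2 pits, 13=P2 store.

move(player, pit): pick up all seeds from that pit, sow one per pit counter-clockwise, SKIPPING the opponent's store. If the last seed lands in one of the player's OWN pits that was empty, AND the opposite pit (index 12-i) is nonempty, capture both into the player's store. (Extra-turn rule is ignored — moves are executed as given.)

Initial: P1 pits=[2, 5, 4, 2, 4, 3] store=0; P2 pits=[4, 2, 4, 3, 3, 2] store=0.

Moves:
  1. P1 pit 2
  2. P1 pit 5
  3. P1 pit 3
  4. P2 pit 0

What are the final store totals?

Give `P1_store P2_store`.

Answer: 3 0

Derivation:
Move 1: P1 pit2 -> P1=[2,5,0,3,5,4](1) P2=[4,2,4,3,3,2](0)
Move 2: P1 pit5 -> P1=[2,5,0,3,5,0](2) P2=[5,3,5,3,3,2](0)
Move 3: P1 pit3 -> P1=[2,5,0,0,6,1](3) P2=[5,3,5,3,3,2](0)
Move 4: P2 pit0 -> P1=[2,5,0,0,6,1](3) P2=[0,4,6,4,4,3](0)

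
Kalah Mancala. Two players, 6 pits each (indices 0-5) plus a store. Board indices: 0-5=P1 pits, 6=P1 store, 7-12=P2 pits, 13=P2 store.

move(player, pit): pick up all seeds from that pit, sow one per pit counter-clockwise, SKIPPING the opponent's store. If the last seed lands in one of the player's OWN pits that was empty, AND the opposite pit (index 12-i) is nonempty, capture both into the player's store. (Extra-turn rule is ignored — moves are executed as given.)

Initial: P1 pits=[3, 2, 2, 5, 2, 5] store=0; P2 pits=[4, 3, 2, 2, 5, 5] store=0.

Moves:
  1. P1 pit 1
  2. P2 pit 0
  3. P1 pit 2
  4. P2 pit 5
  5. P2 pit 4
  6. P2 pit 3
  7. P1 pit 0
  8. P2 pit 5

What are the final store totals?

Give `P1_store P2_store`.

Answer: 0 4

Derivation:
Move 1: P1 pit1 -> P1=[3,0,3,6,2,5](0) P2=[4,3,2,2,5,5](0)
Move 2: P2 pit0 -> P1=[3,0,3,6,2,5](0) P2=[0,4,3,3,6,5](0)
Move 3: P1 pit2 -> P1=[3,0,0,7,3,6](0) P2=[0,4,3,3,6,5](0)
Move 4: P2 pit5 -> P1=[4,1,1,8,3,6](0) P2=[0,4,3,3,6,0](1)
Move 5: P2 pit4 -> P1=[5,2,2,9,3,6](0) P2=[0,4,3,3,0,1](2)
Move 6: P2 pit3 -> P1=[5,2,2,9,3,6](0) P2=[0,4,3,0,1,2](3)
Move 7: P1 pit0 -> P1=[0,3,3,10,4,7](0) P2=[0,4,3,0,1,2](3)
Move 8: P2 pit5 -> P1=[1,3,3,10,4,7](0) P2=[0,4,3,0,1,0](4)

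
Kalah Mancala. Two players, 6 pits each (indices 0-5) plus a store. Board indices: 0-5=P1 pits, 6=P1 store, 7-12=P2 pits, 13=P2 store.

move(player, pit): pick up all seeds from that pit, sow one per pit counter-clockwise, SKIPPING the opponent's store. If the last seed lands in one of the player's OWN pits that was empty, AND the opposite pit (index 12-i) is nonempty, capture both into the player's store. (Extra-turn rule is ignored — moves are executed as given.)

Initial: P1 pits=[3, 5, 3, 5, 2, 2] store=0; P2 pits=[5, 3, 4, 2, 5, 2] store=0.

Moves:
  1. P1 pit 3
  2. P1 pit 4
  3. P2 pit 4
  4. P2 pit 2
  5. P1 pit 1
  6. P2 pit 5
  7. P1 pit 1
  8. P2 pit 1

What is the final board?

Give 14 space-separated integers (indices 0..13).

Answer: 0 0 7 1 1 5 3 8 0 1 4 2 0 9

Derivation:
Move 1: P1 pit3 -> P1=[3,5,3,0,3,3](1) P2=[6,4,4,2,5,2](0)
Move 2: P1 pit4 -> P1=[3,5,3,0,0,4](2) P2=[7,4,4,2,5,2](0)
Move 3: P2 pit4 -> P1=[4,6,4,0,0,4](2) P2=[7,4,4,2,0,3](1)
Move 4: P2 pit2 -> P1=[4,6,4,0,0,4](2) P2=[7,4,0,3,1,4](2)
Move 5: P1 pit1 -> P1=[4,0,5,1,1,5](3) P2=[8,4,0,3,1,4](2)
Move 6: P2 pit5 -> P1=[5,1,6,1,1,5](3) P2=[8,4,0,3,1,0](3)
Move 7: P1 pit1 -> P1=[5,0,7,1,1,5](3) P2=[8,4,0,3,1,0](3)
Move 8: P2 pit1 -> P1=[0,0,7,1,1,5](3) P2=[8,0,1,4,2,0](9)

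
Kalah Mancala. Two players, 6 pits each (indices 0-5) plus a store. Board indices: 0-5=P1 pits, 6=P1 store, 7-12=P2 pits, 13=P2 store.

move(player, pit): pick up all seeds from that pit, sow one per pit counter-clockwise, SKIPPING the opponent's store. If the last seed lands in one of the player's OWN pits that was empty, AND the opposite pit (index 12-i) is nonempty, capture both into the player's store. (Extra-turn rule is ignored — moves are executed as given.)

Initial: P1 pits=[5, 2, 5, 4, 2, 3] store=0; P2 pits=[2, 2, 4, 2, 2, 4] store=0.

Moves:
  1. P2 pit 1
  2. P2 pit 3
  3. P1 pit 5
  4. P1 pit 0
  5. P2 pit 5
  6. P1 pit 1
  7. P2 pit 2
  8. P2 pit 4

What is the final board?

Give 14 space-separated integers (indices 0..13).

Move 1: P2 pit1 -> P1=[5,2,5,4,2,3](0) P2=[2,0,5,3,2,4](0)
Move 2: P2 pit3 -> P1=[5,2,5,4,2,3](0) P2=[2,0,5,0,3,5](1)
Move 3: P1 pit5 -> P1=[5,2,5,4,2,0](1) P2=[3,1,5,0,3,5](1)
Move 4: P1 pit0 -> P1=[0,3,6,5,3,0](5) P2=[0,1,5,0,3,5](1)
Move 5: P2 pit5 -> P1=[1,4,7,6,3,0](5) P2=[0,1,5,0,3,0](2)
Move 6: P1 pit1 -> P1=[1,0,8,7,4,1](5) P2=[0,1,5,0,3,0](2)
Move 7: P2 pit2 -> P1=[2,0,8,7,4,1](5) P2=[0,1,0,1,4,1](3)
Move 8: P2 pit4 -> P1=[3,1,8,7,4,1](5) P2=[0,1,0,1,0,2](4)

Answer: 3 1 8 7 4 1 5 0 1 0 1 0 2 4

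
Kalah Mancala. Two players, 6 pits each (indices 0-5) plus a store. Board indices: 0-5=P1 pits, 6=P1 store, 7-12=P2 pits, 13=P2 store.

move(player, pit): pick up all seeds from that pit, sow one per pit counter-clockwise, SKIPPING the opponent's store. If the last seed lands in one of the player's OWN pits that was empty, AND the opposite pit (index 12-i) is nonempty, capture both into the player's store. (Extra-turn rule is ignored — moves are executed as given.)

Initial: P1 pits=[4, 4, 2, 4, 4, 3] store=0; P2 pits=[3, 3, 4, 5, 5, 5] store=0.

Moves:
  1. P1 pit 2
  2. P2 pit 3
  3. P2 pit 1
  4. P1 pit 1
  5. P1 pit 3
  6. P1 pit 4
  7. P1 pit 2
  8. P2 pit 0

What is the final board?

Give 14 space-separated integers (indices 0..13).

Answer: 5 0 0 0 0 6 11 0 3 1 3 9 7 1

Derivation:
Move 1: P1 pit2 -> P1=[4,4,0,5,5,3](0) P2=[3,3,4,5,5,5](0)
Move 2: P2 pit3 -> P1=[5,5,0,5,5,3](0) P2=[3,3,4,0,6,6](1)
Move 3: P2 pit1 -> P1=[5,5,0,5,5,3](0) P2=[3,0,5,1,7,6](1)
Move 4: P1 pit1 -> P1=[5,0,1,6,6,4](1) P2=[3,0,5,1,7,6](1)
Move 5: P1 pit3 -> P1=[5,0,1,0,7,5](2) P2=[4,1,6,1,7,6](1)
Move 6: P1 pit4 -> P1=[5,0,1,0,0,6](3) P2=[5,2,7,2,8,6](1)
Move 7: P1 pit2 -> P1=[5,0,0,0,0,6](11) P2=[5,2,0,2,8,6](1)
Move 8: P2 pit0 -> P1=[5,0,0,0,0,6](11) P2=[0,3,1,3,9,7](1)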